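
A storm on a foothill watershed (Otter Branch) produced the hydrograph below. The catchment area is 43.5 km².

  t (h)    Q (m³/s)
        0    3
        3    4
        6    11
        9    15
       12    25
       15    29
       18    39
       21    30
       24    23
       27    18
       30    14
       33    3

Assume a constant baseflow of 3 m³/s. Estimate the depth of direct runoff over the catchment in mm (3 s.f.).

d ≈ 44.2 mm

Direct runoff: 0.0, 1.0, 8.0, 12.0, 22.0, 26.0, 36.0, 27.0, 20.0, 15.0, 11.0, 0.0 m³/s; ΣQ_DR = 178.0 m³/s.
V = ΣQ_DR · Δt = 178.0 × 10800 s = 1.922 × 10^6 m³.
Over A = 43.5 km², depth = V / A = 44.2 mm.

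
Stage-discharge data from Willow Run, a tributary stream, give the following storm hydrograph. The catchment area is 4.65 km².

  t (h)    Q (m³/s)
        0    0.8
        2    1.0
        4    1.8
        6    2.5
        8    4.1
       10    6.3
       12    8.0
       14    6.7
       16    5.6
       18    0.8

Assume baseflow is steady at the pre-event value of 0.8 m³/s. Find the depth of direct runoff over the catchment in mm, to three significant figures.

d ≈ 45.8 mm

Direct runoff: 0.0, 0.2, 1.0, 1.7, 3.3, 5.5, 7.2, 5.9, 4.8, 0.0 m³/s; ΣQ_DR = 29.60 m³/s.
V = ΣQ_DR · Δt = 29.60 × 7200 s = 2.131 × 10^5 m³.
Over A = 4.65 km², depth = V / A = 45.8 mm.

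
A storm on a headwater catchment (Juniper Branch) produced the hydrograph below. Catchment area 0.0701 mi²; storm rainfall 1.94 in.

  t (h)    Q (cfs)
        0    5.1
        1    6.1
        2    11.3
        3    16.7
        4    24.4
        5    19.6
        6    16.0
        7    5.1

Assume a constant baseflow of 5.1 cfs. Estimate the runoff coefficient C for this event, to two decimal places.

C ≈ 0.72

ΣQ_DR = 63.50 cfs; V = ΣQ_DR·Δt = 2.286 × 10^5 ft³.
Runoff depth d = V / A = 1.404 in.
C = d / P = 1.404 / 1.94 = 0.72.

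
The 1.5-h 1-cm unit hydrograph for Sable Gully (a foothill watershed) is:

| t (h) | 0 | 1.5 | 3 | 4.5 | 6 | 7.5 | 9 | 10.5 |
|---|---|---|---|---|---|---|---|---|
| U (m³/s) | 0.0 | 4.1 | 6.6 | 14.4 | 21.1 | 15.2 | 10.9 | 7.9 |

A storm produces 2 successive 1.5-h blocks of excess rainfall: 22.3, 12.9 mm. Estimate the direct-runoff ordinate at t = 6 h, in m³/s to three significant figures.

Q ≈ 65.6 m³/s

By discrete convolution, Q_j = Σ (P_i / 10 mm) · U_{j−i}.
At t = 6 h (j=4): Q = (22.3/10)·21.1 + (12.9/10)·14.4 = 65.6 m³/s.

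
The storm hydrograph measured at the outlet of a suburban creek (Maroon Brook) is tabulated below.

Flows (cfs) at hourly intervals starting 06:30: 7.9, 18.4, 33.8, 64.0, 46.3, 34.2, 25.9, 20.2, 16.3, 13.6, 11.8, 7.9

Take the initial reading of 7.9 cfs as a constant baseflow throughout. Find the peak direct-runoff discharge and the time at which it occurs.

Q_p = 56.1 cfs at t = 09:30

Subtracting baseflow gives direct-runoff ordinates: 0.0, 10.5, 25.9, 56.1, 38.4, 26.3, 18.0, 12.3, 8.4, 5.7, 3.9, 0.0 cfs.
The maximum is 56.1 cfs, occurring at the reading for t = 09:30.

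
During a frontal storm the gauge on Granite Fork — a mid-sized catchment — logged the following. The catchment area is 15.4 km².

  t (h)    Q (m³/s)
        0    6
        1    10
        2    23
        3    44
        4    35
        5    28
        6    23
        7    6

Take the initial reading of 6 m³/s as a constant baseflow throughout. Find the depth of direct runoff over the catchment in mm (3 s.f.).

d ≈ 29.7 mm

Direct runoff: 0.0, 4.0, 17.0, 38.0, 29.0, 22.0, 17.0, 0.0 m³/s; ΣQ_DR = 127.0 m³/s.
V = ΣQ_DR · Δt = 127.0 × 3600 s = 4.572 × 10^5 m³.
Over A = 15.4 km², depth = V / A = 29.7 mm.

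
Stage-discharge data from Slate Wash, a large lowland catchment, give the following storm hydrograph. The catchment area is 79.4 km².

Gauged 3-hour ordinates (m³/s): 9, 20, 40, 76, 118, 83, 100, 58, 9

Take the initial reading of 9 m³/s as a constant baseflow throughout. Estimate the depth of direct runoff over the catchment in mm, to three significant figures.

d ≈ 58.8 mm

Direct runoff: 0.0, 11.0, 31.0, 67.0, 109.0, 74.0, 91.0, 49.0, 0.0 m³/s; ΣQ_DR = 432.0 m³/s.
V = ΣQ_DR · Δt = 432.0 × 10800 s = 4.666 × 10^6 m³.
Over A = 79.4 km², depth = V / A = 58.8 mm.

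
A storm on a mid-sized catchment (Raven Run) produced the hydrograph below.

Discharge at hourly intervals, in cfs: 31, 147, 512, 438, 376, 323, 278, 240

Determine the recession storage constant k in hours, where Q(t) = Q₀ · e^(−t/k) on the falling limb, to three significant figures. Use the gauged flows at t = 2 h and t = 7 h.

k ≈ 6.60 h

On the falling limb, Q drops from 512 to 240 cfs between t = 2 h and t = 7 h (Δt = 5 h).
k = −Δt / ln(Q₂/Q₁) = −5 / ln(240/512) = 6.60 h.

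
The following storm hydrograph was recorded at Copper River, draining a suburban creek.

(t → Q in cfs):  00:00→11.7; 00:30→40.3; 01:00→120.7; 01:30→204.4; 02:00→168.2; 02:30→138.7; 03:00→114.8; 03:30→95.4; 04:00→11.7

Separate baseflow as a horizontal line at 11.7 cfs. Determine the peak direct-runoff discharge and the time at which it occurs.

Q_p = 192.7 cfs at t = 01:30

Subtracting baseflow gives direct-runoff ordinates: 0.0, 28.6, 109.0, 192.7, 156.5, 127.0, 103.1, 83.7, 0.0 cfs.
The maximum is 192.7 cfs, occurring at the reading for t = 01:30.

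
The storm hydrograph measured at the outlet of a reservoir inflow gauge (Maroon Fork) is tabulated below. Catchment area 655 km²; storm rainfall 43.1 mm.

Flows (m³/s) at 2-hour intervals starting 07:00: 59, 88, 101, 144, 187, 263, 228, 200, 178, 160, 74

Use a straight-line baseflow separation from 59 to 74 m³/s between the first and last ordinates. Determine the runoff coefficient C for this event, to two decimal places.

ΣQ_DR = 950.5 m³/s; V = ΣQ_DR·Δt = 6.844 × 10^6 m³.
Runoff depth d = V / A = 10.45 mm.
C = d / P = 10.45 / 43.1 = 0.24.

C ≈ 0.24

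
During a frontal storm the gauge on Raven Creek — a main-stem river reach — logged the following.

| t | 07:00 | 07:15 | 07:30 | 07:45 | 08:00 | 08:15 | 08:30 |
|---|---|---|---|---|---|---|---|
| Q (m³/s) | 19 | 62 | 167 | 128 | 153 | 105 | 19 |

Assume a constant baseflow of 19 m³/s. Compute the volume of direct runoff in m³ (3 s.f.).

V ≈ 4.68 × 10^5 m³

Direct-runoff ordinates (Q − Q_b): 0.0, 43.0, 148.0, 109.0, 134.0, 86.0, 0.0 m³/s.
ΣQ_DR = 520.0 m³/s.
With Δt = 0.25 h = 900 s, V = ΣQ_DR · Δt = 520.0 × 900 = 4.68 × 10^5 m³.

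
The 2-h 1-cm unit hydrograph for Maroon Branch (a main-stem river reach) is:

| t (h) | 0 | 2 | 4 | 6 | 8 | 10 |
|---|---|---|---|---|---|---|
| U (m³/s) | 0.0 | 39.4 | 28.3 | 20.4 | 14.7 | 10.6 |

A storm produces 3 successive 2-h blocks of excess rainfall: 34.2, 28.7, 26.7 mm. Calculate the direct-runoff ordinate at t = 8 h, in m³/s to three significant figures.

Q ≈ 184 m³/s

By discrete convolution, Q_j = Σ (P_i / 10 mm) · U_{j−i}.
At t = 8 h (j=4): Q = (34.2/10)·14.7 + (28.7/10)·20.4 + (26.7/10)·28.3 = 184 m³/s.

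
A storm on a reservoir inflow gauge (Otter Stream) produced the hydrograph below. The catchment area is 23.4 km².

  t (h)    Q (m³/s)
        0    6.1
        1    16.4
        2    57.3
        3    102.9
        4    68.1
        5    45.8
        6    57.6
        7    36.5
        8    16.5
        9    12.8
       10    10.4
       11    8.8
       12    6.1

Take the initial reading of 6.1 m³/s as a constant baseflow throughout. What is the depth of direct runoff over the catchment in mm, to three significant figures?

d ≈ 56.3 mm

Direct runoff: 0.0, 10.3, 51.2, 96.8, 62.0, 39.7, 51.5, 30.4, 10.4, 6.7, 4.3, 2.7, 0.0 m³/s; ΣQ_DR = 366.0 m³/s.
V = ΣQ_DR · Δt = 366.0 × 3600 s = 1.318 × 10^6 m³.
Over A = 23.4 km², depth = V / A = 56.3 mm.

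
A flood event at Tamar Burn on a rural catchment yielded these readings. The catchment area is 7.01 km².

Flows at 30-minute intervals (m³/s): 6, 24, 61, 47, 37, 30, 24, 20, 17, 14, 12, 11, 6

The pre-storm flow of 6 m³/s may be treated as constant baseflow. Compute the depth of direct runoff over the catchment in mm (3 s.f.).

d ≈ 59.3 mm

Direct runoff: 0.0, 18.0, 55.0, 41.0, 31.0, 24.0, 18.0, 14.0, 11.0, 8.0, 6.0, 5.0, 0.0 m³/s; ΣQ_DR = 231.0 m³/s.
V = ΣQ_DR · Δt = 231.0 × 1800 s = 4.158 × 10^5 m³.
Over A = 7.01 km², depth = V / A = 59.3 mm.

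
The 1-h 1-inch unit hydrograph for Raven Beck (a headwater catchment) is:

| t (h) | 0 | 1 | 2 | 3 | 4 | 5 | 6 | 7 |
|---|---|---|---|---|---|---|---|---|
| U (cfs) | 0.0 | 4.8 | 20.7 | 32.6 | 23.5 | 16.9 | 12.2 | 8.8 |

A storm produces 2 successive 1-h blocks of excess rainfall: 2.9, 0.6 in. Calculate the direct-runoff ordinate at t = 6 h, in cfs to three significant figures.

Q ≈ 45.5 cfs

By discrete convolution, Q_j = Σ (P_i / 1 in) · U_{j−i}.
At t = 6 h (j=6): Q = (2.9/1)·12.2 + (0.6/1)·16.9 = 45.5 cfs.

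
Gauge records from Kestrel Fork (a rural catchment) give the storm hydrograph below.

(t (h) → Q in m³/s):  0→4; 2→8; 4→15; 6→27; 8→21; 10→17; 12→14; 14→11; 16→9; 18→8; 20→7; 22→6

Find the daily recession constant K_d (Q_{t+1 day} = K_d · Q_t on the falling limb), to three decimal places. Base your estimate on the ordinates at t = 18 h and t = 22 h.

Between t = 18 h and t = 22 h the flow falls from 8 to 6 m³/s over 2×2 h = 4 h.
Per-interval ratio K = (6/8)^(1/2) = 0.8660; K_d = K^(24/2) = 0.178.

K_d ≈ 0.178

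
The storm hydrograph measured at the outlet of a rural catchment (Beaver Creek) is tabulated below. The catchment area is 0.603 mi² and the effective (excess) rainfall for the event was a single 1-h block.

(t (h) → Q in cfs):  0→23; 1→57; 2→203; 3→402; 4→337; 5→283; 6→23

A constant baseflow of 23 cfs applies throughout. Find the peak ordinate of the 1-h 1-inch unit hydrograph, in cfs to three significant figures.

U_p ≈ 126 cfs

Direct runoff: 0.0, 34.0, 180.0, 379.0, 314.0, 260.0, 0.0 cfs; ΣQ_DR = 1167 cfs, peak = 379.0 cfs.
Runoff depth d = ΣQ_DR·Δt / A = 1167 × 3600 / (0.603 mi²) = 2.999 in.
The 1-inch UH is the DRH scaled by (1 in)/d, so U_p = 379.0 × 1/2.999 = 126 cfs.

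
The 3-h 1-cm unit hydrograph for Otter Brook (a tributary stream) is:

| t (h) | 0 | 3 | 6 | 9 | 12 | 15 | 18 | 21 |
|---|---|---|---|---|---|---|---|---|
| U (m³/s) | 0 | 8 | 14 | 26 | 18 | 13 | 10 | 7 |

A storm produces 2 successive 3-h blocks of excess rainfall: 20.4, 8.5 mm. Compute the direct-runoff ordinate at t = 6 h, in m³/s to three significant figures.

By discrete convolution, Q_j = Σ (P_i / 10 mm) · U_{j−i}.
At t = 6 h (j=2): Q = (20.4/10)·14 + (8.5/10)·8 = 35.4 m³/s.

Q ≈ 35.4 m³/s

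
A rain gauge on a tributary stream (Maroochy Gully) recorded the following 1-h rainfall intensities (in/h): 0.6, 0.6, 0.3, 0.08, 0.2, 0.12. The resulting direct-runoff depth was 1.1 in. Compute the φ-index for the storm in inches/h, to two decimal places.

φ ≈ 0.15 in/h

Only the 4 blocks with intensity above φ contribute runoff: 0.6, 0.6, 0.3, 0.2 in/h.
Σ(I−φ)·Δt = d  ⇒  (0.6+0.6+0.3+0.2 − 4φ)·1 = 1.1
φ = (1.700 − 1.1/1) / 4 = 0.15 in/h.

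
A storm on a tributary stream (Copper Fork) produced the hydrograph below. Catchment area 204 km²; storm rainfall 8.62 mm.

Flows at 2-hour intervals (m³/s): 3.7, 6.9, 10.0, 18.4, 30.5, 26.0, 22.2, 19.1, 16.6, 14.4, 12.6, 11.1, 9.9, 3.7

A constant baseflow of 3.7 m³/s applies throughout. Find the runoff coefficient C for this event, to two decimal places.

ΣQ_DR = 153.3 m³/s; V = ΣQ_DR·Δt = 1.104 × 10^6 m³.
Runoff depth d = V / A = 5.411 mm.
C = d / P = 5.411 / 8.62 = 0.63.

C ≈ 0.63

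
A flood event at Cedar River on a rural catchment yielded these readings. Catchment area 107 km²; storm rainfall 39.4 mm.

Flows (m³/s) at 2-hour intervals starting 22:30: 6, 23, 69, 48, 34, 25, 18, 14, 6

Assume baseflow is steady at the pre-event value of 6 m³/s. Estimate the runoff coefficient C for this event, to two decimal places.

ΣQ_DR = 189.0 m³/s; V = ΣQ_DR·Δt = 1.361 × 10^6 m³.
Runoff depth d = V / A = 12.72 mm.
C = d / P = 12.72 / 39.4 = 0.32.

C ≈ 0.32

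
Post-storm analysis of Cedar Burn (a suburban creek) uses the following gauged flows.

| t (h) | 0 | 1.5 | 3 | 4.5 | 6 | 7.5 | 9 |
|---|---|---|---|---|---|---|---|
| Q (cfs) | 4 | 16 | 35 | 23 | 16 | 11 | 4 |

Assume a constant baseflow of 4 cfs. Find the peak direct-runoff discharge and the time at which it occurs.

Q_p = 31.0 cfs at t = 3 h

Subtracting baseflow gives direct-runoff ordinates: 0.0, 12.0, 31.0, 19.0, 12.0, 7.0, 0.0 cfs.
The maximum is 31.0 cfs, occurring at the reading for t = 3 h.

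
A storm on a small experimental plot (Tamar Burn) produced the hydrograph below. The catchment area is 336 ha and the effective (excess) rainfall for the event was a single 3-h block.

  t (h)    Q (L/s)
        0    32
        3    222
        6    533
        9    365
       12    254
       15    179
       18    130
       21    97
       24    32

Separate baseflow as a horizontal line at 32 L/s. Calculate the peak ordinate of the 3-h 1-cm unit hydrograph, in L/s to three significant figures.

U_p ≈ 1000 L/s

Direct runoff: 0.0, 190.0, 501.0, 333.0, 222.0, 147.0, 98.0, 65.0, 0.0 L/s; ΣQ_DR = 1556 L/s, peak = 501.0 L/s.
Runoff depth d = ΣQ_DR·Δt / A = 1556 × 10800 / (336 ha) = 5.001 mm.
The 1-cm UH is the DRH scaled by (10 mm)/d, so U_p = 501.0 × 10/5.001 = 1000 L/s.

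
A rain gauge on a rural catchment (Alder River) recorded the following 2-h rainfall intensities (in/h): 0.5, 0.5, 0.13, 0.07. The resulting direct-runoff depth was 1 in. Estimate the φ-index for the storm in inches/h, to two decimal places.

φ ≈ 0.25 in/h

Only the 2 blocks with intensity above φ contribute runoff: 0.5, 0.5 in/h.
Σ(I−φ)·Δt = d  ⇒  (0.5+0.5 − 2φ)·2 = 1
φ = (1.000 − 1/2) / 2 = 0.25 in/h.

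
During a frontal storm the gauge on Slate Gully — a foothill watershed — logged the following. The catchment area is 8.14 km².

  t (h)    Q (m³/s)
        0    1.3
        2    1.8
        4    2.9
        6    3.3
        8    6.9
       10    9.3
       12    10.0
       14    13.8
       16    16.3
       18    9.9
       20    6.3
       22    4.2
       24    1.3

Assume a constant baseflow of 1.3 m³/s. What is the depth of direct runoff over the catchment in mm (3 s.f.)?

d ≈ 62.3 mm

Direct runoff: 0.0, 0.5, 1.6, 2.0, 5.6, 8.0, 8.7, 12.5, 15.0, 8.6, 5.0, 2.9, 0.0 m³/s; ΣQ_DR = 70.40 m³/s.
V = ΣQ_DR · Δt = 70.40 × 7200 s = 5.069 × 10^5 m³.
Over A = 8.14 km², depth = V / A = 62.3 mm.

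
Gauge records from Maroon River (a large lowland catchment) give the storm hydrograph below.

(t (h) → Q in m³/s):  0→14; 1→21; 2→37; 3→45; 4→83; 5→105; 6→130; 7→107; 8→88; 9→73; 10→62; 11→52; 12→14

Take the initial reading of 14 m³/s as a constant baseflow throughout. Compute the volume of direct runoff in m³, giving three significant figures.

Direct-runoff ordinates (Q − Q_b): 0.0, 7.0, 23.0, 31.0, 69.0, 91.0, 116.0, 93.0, 74.0, 59.0, 48.0, 38.0, 0.0 m³/s.
ΣQ_DR = 649.0 m³/s.
With Δt = 1 h = 3600 s, V = ΣQ_DR · Δt = 649.0 × 3600 = 2.34 × 10^6 m³.

V ≈ 2.34 × 10^6 m³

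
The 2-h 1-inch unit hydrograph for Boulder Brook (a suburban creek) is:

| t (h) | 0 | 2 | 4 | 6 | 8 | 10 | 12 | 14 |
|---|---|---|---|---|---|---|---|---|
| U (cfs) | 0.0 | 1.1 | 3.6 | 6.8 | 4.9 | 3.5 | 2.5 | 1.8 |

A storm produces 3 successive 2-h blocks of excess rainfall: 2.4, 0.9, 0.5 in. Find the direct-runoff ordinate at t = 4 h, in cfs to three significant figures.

Q ≈ 9.63 cfs

By discrete convolution, Q_j = Σ (P_i / 1 in) · U_{j−i}.
At t = 4 h (j=2): Q = (2.4/1)·3.6 + (0.9/1)·1.1 + (0.5/1)·0.0 = 9.63 cfs.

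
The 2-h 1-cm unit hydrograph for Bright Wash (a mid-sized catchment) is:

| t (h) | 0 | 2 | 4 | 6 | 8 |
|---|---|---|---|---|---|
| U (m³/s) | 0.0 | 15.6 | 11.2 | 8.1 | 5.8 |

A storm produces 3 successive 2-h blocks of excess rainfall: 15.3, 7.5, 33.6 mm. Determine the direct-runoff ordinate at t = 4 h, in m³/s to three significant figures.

Q ≈ 28.8 m³/s

By discrete convolution, Q_j = Σ (P_i / 10 mm) · U_{j−i}.
At t = 4 h (j=2): Q = (15.3/10)·11.2 + (7.5/10)·15.6 + (33.6/10)·0.0 = 28.8 m³/s.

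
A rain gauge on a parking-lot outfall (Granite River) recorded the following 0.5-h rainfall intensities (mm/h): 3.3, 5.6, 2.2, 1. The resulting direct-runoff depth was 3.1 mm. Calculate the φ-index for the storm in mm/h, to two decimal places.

Only the 3 blocks with intensity above φ contribute runoff: 3.3, 5.6, 2.2 mm/h.
Σ(I−φ)·Δt = d  ⇒  (3.3+5.6+2.2 − 3φ)·0.5 = 3.1
φ = (11.10 − 3.1/0.5) / 3 = 1.63 mm/h.

φ ≈ 1.63 mm/h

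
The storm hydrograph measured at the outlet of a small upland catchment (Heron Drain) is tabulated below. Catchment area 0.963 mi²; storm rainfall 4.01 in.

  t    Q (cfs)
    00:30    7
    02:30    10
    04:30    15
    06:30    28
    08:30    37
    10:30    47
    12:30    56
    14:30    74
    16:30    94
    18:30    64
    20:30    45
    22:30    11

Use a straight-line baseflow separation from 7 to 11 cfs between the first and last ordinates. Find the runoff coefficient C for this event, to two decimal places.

ΣQ_DR = 380.0 cfs; V = ΣQ_DR·Δt = 2.736 × 10^6 ft³.
Runoff depth d = V / A = 1.223 in.
C = d / P = 1.223 / 4.01 = 0.30.

C ≈ 0.30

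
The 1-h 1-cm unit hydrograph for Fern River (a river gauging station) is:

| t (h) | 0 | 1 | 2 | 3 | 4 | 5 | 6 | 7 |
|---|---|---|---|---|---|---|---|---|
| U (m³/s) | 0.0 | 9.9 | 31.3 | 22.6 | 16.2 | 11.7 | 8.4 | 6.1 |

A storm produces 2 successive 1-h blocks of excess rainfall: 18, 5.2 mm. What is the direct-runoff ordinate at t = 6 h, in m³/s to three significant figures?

Q ≈ 21.2 m³/s

By discrete convolution, Q_j = Σ (P_i / 10 mm) · U_{j−i}.
At t = 6 h (j=6): Q = (18/10)·8.4 + (5.2/10)·11.7 = 21.2 m³/s.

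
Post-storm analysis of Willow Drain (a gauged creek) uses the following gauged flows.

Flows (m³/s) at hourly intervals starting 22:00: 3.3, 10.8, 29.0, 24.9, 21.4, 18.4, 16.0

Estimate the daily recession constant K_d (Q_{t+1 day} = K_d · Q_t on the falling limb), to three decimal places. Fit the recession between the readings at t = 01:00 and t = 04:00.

K_d ≈ 0.029

Between t = 01:00 and t = 04:00 the flow falls from 24.9 to 16.0 m³/s over 3×1 h = 3 h.
Per-interval ratio K = (16.0/24.9)^(1/3) = 0.8629; K_d = K^(24/1) = 0.029.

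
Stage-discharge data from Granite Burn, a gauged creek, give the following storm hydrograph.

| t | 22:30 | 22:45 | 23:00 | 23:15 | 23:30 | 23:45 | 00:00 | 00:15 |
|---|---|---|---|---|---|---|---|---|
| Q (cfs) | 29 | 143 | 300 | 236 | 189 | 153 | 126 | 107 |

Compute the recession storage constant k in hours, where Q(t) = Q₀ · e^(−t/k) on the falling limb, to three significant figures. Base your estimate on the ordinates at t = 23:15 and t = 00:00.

k ≈ 1.20 h

On the falling limb, Q drops from 236 to 126 cfs between t = 23:15 and t = 00:00 (Δt = 0.75 h).
k = −Δt / ln(Q₂/Q₁) = −0.75 / ln(126/236) = 1.20 h.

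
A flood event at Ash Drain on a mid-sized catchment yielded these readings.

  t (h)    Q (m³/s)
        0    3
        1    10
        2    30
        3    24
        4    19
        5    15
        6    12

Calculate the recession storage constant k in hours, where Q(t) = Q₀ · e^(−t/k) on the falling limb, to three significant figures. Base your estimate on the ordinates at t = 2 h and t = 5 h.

k ≈ 4.33 h

On the falling limb, Q drops from 30 to 15 m³/s between t = 2 h and t = 5 h (Δt = 3 h).
k = −Δt / ln(Q₂/Q₁) = −3 / ln(15/30) = 4.33 h.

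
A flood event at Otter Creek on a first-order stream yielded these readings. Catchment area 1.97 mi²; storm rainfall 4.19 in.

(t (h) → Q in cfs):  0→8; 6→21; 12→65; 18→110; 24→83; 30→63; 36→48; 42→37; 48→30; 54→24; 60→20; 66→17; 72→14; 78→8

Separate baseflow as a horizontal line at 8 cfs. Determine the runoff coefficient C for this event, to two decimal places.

C ≈ 0.49

ΣQ_DR = 436.0 cfs; V = ΣQ_DR·Δt = 9.418 × 10^6 ft³.
Runoff depth d = V / A = 2.058 in.
C = d / P = 2.058 / 4.19 = 0.49.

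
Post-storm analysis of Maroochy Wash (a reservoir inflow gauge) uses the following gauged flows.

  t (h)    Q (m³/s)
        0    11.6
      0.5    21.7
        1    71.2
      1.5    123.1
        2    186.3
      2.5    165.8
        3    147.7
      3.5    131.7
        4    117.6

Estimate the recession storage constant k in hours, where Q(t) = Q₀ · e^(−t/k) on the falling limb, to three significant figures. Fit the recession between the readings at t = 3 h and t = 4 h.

k ≈ 4.39 h

On the falling limb, Q drops from 147.7 to 117.6 m³/s between t = 3 h and t = 4 h (Δt = 1 h).
k = −Δt / ln(Q₂/Q₁) = −1 / ln(117.6/147.7) = 4.39 h.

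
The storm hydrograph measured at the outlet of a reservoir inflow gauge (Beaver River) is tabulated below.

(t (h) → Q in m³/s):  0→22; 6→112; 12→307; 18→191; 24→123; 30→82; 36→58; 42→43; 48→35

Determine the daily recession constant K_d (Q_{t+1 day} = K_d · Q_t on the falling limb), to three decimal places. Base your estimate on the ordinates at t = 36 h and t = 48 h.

Between t = 36 h and t = 48 h the flow falls from 58 to 35 m³/s over 2×6 h = 12 h.
Per-interval ratio K = (35/58)^(1/2) = 0.7768; K_d = K^(24/6) = 0.364.

K_d ≈ 0.364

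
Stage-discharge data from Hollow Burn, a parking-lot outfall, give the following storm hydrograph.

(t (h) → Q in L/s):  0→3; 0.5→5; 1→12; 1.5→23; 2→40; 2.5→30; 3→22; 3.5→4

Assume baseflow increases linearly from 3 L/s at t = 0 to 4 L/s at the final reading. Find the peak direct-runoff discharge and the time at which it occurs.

Q_p = 36.43 L/s at t = 2 h

Subtracting baseflow gives direct-runoff ordinates: 0.00, 1.86, 8.71, 19.57, 36.43, 26.29, 18.14, 0.00 L/s.
The maximum is 36.43 L/s, occurring at the reading for t = 2 h.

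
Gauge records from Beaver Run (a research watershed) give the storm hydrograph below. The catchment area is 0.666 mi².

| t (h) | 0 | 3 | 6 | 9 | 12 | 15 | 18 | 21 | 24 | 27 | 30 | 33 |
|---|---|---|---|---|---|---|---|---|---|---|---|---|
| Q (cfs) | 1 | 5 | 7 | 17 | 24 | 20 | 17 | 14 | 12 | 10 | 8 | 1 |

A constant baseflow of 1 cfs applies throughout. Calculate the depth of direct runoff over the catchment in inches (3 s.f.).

d ≈ 0.866 in

Direct runoff: 0.0, 4.0, 6.0, 16.0, 23.0, 19.0, 16.0, 13.0, 11.0, 9.0, 7.0, 0.0 cfs; ΣQ_DR = 124.0 cfs.
V = ΣQ_DR · Δt = 124.0 × 10800 s = 1.339 × 10^6 ft³.
Over A = 0.666 mi², depth = V / A = 0.866 in.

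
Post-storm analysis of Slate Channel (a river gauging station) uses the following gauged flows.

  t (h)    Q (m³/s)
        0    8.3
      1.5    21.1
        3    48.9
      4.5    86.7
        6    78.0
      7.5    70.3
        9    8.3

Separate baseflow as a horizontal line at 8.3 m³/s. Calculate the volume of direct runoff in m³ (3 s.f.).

V ≈ 1.42 × 10^6 m³

Direct-runoff ordinates (Q − Q_b): 0.0, 12.8, 40.6, 78.4, 69.7, 62.0, 0.0 m³/s.
ΣQ_DR = 263.5 m³/s.
With Δt = 1.5 h = 5400 s, V = ΣQ_DR · Δt = 263.5 × 5400 = 1.42 × 10^6 m³.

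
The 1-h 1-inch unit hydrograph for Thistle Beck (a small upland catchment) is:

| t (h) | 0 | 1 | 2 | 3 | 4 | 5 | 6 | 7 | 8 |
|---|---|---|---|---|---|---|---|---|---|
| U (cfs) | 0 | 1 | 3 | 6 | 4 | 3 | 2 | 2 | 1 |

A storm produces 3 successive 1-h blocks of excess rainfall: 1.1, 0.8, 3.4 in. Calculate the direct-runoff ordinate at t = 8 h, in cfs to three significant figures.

By discrete convolution, Q_j = Σ (P_i / 1 in) · U_{j−i}.
At t = 8 h (j=8): Q = (1.1/1)·1 + (0.8/1)·2 + (3.4/1)·2 = 9.50 cfs.

Q ≈ 9.50 cfs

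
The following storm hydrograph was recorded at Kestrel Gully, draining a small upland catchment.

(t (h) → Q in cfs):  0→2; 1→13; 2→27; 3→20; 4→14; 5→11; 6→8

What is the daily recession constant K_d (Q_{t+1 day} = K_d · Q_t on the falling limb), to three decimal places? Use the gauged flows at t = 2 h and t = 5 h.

Between t = 2 h and t = 5 h the flow falls from 27 to 11 cfs over 3×1 h = 3 h.
Per-interval ratio K = (11/27)^(1/3) = 0.7413; K_d = K^(24/1) = 0.001.

K_d ≈ 0.001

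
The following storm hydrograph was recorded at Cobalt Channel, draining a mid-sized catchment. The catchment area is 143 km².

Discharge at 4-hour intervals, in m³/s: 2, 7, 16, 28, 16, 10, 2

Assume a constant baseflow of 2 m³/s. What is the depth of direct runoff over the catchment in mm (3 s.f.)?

Direct runoff: 0.0, 5.0, 14.0, 26.0, 14.0, 8.0, 0.0 m³/s; ΣQ_DR = 67.00 m³/s.
V = ΣQ_DR · Δt = 67.00 × 14400 s = 9.648 × 10^5 m³.
Over A = 143 km², depth = V / A = 6.75 mm.

d ≈ 6.75 mm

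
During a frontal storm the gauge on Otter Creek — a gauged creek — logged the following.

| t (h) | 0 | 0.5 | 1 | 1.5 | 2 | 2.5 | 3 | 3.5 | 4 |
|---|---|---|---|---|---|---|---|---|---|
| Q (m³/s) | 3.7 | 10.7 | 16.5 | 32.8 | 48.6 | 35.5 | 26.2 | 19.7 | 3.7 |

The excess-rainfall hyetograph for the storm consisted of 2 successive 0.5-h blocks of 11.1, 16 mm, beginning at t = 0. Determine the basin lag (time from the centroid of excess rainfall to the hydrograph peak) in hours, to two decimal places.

t_L ≈ 1.45 h

Centroid of excess rainfall: t_c = Σ P_i·t̄_i / ΣP_i = 0.5452 h (block centres at 0.25, 0.75 h).
Hydrograph peak occurs at t = 2 h, so basin lag t_L = 2 − 0.5452 = 1.45 h.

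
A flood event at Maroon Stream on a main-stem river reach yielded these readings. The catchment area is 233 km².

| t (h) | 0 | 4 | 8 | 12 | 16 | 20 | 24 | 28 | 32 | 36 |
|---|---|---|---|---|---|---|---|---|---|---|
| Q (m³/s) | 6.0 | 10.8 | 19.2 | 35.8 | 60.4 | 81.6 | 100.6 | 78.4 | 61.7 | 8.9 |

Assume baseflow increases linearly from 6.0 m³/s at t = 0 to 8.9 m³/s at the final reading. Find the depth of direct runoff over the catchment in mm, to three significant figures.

d ≈ 24.0 mm

Direct runoff: 0.00, 4.48, 12.56, 28.83, 53.11, 73.99, 92.67, 70.14, 53.12, 0.00 m³/s; ΣQ_DR = 388.9 m³/s.
V = ΣQ_DR · Δt = 388.9 × 14400 s = 5.600 × 10^6 m³.
Over A = 233 km², depth = V / A = 24.0 mm.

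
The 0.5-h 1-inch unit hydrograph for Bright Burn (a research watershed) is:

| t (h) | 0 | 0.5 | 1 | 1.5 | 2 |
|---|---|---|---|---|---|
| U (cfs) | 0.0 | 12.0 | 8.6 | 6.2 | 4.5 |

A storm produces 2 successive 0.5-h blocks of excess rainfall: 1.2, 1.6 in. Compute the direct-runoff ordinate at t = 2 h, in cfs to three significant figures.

By discrete convolution, Q_j = Σ (P_i / 1 in) · U_{j−i}.
At t = 2 h (j=4): Q = (1.2/1)·4.5 + (1.6/1)·6.2 = 15.3 cfs.

Q ≈ 15.3 cfs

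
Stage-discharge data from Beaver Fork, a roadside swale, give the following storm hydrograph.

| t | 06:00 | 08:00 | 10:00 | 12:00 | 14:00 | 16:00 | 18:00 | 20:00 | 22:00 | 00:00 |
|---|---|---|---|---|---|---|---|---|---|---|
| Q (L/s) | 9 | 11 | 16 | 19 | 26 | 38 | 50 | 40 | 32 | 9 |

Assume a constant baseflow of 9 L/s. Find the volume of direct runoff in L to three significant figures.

V ≈ 1.15 × 10^6 L

Direct-runoff ordinates (Q − Q_b): 0.0, 2.0, 7.0, 10.0, 17.0, 29.0, 41.0, 31.0, 23.0, 0.0 L/s.
ΣQ_DR = 160.0 L/s.
With Δt = 2 h = 7200 s, V = ΣQ_DR · Δt = 160.0 × 7200 = 1.15 × 10^6 L.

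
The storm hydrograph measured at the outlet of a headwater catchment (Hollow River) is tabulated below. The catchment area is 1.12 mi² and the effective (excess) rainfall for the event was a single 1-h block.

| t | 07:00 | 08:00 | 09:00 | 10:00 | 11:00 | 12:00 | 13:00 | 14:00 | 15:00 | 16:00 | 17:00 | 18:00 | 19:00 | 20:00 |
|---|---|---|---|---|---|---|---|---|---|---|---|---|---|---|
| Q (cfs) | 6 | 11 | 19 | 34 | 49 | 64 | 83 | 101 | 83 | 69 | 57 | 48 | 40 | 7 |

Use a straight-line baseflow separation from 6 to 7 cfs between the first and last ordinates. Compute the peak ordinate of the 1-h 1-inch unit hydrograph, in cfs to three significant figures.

U_p ≈ 118 cfs

Direct runoff: 0.00, 4.92, 12.85, 27.77, 42.69, 57.62, 76.54, 94.46, 76.38, 62.31, 50.23, 41.15, 33.08, 0.00 cfs; ΣQ_DR = 580.0 cfs, peak = 94.46 cfs.
Runoff depth d = ΣQ_DR·Δt / A = 580.0 × 3600 / (1.12 mi²) = 0.8025 in.
The 1-inch UH is the DRH scaled by (1 in)/d, so U_p = 94.46 × 1/0.8025 = 118 cfs.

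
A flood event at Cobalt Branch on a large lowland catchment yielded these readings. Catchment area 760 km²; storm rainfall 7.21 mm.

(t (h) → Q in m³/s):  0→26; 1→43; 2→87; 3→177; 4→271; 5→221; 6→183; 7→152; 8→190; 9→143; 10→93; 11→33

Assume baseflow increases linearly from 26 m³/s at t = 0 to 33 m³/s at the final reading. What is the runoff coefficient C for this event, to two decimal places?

C ≈ 0.83

ΣQ_DR = 1265 m³/s; V = ΣQ_DR·Δt = 4.554 × 10^6 m³.
Runoff depth d = V / A = 5.992 mm.
C = d / P = 5.992 / 7.21 = 0.83.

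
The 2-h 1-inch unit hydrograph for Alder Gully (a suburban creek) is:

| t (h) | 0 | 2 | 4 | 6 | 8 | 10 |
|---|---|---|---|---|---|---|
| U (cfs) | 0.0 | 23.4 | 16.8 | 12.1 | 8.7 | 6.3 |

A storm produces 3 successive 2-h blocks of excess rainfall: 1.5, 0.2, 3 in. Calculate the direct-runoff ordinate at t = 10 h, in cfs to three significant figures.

Q ≈ 47.5 cfs

By discrete convolution, Q_j = Σ (P_i / 1 in) · U_{j−i}.
At t = 10 h (j=5): Q = (1.5/1)·6.3 + (0.2/1)·8.7 + (3/1)·12.1 = 47.5 cfs.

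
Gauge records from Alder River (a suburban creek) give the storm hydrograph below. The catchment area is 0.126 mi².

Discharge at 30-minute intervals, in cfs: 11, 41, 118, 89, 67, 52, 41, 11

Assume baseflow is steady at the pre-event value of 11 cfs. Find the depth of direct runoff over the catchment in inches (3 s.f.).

Direct runoff: 0.0, 30.0, 107.0, 78.0, 56.0, 41.0, 30.0, 0.0 cfs; ΣQ_DR = 342.0 cfs.
V = ΣQ_DR · Δt = 342.0 × 1800 s = 6.156 × 10^5 ft³.
Over A = 0.126 mi², depth = V / A = 2.10 in.

d ≈ 2.10 in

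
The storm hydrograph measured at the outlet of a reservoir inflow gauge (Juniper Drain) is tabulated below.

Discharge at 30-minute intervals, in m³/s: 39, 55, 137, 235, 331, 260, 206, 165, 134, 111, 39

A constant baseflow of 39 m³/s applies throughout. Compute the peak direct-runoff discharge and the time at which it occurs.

Subtracting baseflow gives direct-runoff ordinates: 0.0, 16.0, 98.0, 196.0, 292.0, 221.0, 167.0, 126.0, 95.0, 72.0, 0.0 m³/s.
The maximum is 292.0 m³/s, occurring at the reading for t = 2 h.

Q_p = 292.0 m³/s at t = 2 h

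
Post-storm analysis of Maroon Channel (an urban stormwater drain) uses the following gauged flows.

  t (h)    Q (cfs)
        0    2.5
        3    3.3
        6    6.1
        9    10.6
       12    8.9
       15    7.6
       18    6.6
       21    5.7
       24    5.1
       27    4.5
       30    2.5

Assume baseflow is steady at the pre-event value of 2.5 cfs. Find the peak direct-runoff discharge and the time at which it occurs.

Q_p = 8.1 cfs at t = 9 h

Subtracting baseflow gives direct-runoff ordinates: 0.0, 0.8, 3.6, 8.1, 6.4, 5.1, 4.1, 3.2, 2.6, 2.0, 0.0 cfs.
The maximum is 8.1 cfs, occurring at the reading for t = 9 h.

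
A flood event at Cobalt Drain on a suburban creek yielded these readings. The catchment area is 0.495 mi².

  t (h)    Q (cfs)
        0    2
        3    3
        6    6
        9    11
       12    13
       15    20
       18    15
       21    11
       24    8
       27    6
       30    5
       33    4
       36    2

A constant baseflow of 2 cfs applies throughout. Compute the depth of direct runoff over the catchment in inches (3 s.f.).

d ≈ 0.751 in

Direct runoff: 0.0, 1.0, 4.0, 9.0, 11.0, 18.0, 13.0, 9.0, 6.0, 4.0, 3.0, 2.0, 0.0 cfs; ΣQ_DR = 80.00 cfs.
V = ΣQ_DR · Δt = 80.00 × 10800 s = 8.640 × 10^5 ft³.
Over A = 0.495 mi², depth = V / A = 0.751 in.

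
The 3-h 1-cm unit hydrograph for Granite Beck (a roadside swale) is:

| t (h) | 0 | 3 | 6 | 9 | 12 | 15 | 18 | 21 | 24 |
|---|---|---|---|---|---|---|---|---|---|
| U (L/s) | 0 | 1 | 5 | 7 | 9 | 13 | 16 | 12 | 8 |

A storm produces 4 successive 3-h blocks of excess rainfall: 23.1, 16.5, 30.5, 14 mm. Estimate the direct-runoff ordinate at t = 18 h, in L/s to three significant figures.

By discrete convolution, Q_j = Σ (P_i / 10 mm) · U_{j−i}.
At t = 18 h (j=6): Q = (23.1/10)·16 + (16.5/10)·13 + (30.5/10)·9 + (14/10)·7 = 95.7 L/s.

Q ≈ 95.7 L/s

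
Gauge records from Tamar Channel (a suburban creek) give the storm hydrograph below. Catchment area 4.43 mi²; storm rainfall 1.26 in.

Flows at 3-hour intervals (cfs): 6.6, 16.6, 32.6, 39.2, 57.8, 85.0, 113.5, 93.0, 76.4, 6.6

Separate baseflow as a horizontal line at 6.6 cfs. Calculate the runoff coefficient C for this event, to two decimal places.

C ≈ 0.38

ΣQ_DR = 461.3 cfs; V = ΣQ_DR·Δt = 4.982 × 10^6 ft³.
Runoff depth d = V / A = 0.4841 in.
C = d / P = 0.4841 / 1.26 = 0.38.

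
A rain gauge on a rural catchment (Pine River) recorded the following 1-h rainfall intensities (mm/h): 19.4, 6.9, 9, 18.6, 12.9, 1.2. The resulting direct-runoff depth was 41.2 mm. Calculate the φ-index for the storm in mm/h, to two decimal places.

φ ≈ 5.12 mm/h

Only the 5 blocks with intensity above φ contribute runoff: 19.4, 6.9, 9, 18.6, 12.9 mm/h.
Σ(I−φ)·Δt = d  ⇒  (19.4+6.9+9+18.6+12.9 − 5φ)·1 = 41.2
φ = (66.80 − 41.2/1) / 5 = 5.12 mm/h.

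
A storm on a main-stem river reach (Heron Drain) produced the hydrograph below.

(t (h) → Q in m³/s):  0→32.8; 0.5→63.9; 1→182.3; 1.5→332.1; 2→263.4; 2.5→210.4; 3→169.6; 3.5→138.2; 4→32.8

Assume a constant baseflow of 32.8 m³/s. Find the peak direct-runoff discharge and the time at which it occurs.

Q_p = 299.3 m³/s at t = 1.5 h

Subtracting baseflow gives direct-runoff ordinates: 0.0, 31.1, 149.5, 299.3, 230.6, 177.6, 136.8, 105.4, 0.0 m³/s.
The maximum is 299.3 m³/s, occurring at the reading for t = 1.5 h.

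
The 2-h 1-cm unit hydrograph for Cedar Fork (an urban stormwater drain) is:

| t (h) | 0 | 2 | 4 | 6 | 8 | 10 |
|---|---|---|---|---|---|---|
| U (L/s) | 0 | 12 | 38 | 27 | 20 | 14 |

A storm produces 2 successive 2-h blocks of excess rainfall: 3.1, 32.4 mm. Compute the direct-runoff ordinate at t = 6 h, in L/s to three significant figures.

Q ≈ 131 L/s

By discrete convolution, Q_j = Σ (P_i / 10 mm) · U_{j−i}.
At t = 6 h (j=3): Q = (3.1/10)·27 + (32.4/10)·38 = 131 L/s.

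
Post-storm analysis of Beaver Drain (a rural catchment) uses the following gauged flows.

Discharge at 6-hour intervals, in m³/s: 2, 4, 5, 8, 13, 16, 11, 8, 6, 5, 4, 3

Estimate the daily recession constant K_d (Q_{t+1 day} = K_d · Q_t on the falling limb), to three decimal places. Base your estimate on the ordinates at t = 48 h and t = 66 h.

Between t = 48 h and t = 66 h the flow falls from 6 to 3 m³/s over 3×6 h = 18 h.
Per-interval ratio K = (3/6)^(1/3) = 0.7937; K_d = K^(24/6) = 0.397.

K_d ≈ 0.397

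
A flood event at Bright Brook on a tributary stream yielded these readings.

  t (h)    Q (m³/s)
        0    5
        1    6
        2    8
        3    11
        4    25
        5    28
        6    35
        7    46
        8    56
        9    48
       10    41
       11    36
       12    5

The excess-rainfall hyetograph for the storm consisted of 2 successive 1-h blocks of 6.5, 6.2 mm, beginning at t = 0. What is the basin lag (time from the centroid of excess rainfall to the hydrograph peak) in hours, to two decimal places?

Centroid of excess rainfall: t_c = Σ P_i·t̄_i / ΣP_i = 0.9882 h (block centres at 0.5, 1.5 h).
Hydrograph peak occurs at t = 8 h, so basin lag t_L = 8 − 0.9882 = 7.01 h.

t_L ≈ 7.01 h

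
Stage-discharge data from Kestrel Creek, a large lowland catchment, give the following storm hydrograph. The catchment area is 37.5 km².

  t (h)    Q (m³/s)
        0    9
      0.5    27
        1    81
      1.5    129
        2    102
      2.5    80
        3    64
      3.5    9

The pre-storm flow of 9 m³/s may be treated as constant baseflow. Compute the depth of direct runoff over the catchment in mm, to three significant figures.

d ≈ 20.6 mm

Direct runoff: 0.0, 18.0, 72.0, 120.0, 93.0, 71.0, 55.0, 0.0 m³/s; ΣQ_DR = 429.0 m³/s.
V = ΣQ_DR · Δt = 429.0 × 1800 s = 7.722 × 10^5 m³.
Over A = 37.5 km², depth = V / A = 20.6 mm.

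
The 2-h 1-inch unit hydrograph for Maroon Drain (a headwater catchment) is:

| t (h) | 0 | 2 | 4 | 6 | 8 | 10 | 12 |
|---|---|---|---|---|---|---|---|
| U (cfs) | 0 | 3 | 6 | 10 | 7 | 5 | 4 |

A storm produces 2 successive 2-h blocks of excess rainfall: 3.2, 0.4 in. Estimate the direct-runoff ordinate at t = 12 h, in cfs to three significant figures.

By discrete convolution, Q_j = Σ (P_i / 1 in) · U_{j−i}.
At t = 12 h (j=6): Q = (3.2/1)·4 + (0.4/1)·5 = 14.8 cfs.

Q ≈ 14.8 cfs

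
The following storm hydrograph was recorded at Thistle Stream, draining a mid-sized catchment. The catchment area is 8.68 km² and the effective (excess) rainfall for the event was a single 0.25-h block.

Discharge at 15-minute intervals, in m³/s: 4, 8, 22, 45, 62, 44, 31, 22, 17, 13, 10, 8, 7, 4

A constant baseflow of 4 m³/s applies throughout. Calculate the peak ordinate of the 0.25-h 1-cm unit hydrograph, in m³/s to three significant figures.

Direct runoff: 0.0, 4.0, 18.0, 41.0, 58.0, 40.0, 27.0, 18.0, 13.0, 9.0, 6.0, 4.0, 3.0, 0.0 m³/s; ΣQ_DR = 241.0 m³/s, peak = 58.0 m³/s.
Runoff depth d = ΣQ_DR·Δt / A = 241.0 × 900 / (8.68 km²) = 24.99 mm.
The 1-cm UH is the DRH scaled by (10 mm)/d, so U_p = 58.0 × 10/24.99 = 23.2 m³/s.

U_p ≈ 23.2 m³/s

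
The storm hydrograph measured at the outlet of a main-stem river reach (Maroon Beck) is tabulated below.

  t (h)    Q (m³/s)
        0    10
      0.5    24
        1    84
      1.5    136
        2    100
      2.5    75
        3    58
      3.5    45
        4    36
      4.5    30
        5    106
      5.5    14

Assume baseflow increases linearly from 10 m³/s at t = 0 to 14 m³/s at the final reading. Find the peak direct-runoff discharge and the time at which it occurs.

Q_p = 124.91 m³/s at t = 1.5 h

Subtracting baseflow gives direct-runoff ordinates: 0.00, 13.64, 73.27, 124.91, 88.55, 63.18, 45.82, 32.45, 23.09, 16.73, 92.36, 0.00 m³/s.
The maximum is 124.91 m³/s, occurring at the reading for t = 1.5 h.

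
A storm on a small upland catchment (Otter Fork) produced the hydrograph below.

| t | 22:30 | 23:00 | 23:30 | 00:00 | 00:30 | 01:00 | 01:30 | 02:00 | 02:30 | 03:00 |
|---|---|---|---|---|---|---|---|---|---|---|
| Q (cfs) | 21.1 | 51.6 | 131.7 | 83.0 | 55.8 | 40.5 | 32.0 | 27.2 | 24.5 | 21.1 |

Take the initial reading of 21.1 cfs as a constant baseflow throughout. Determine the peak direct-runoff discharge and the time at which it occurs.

Subtracting baseflow gives direct-runoff ordinates: 0.0, 30.5, 110.6, 61.9, 34.7, 19.4, 10.9, 6.1, 3.4, 0.0 cfs.
The maximum is 110.6 cfs, occurring at the reading for t = 23:30.

Q_p = 110.6 cfs at t = 23:30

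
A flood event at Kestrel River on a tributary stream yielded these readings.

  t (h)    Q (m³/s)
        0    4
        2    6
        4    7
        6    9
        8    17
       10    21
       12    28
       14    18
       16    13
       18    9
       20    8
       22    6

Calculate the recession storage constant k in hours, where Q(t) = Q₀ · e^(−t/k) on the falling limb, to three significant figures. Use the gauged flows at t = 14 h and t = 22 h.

On the falling limb, Q drops from 18 to 6 m³/s between t = 14 h and t = 22 h (Δt = 8 h).
k = −Δt / ln(Q₂/Q₁) = −8 / ln(6/18) = 7.28 h.

k ≈ 7.28 h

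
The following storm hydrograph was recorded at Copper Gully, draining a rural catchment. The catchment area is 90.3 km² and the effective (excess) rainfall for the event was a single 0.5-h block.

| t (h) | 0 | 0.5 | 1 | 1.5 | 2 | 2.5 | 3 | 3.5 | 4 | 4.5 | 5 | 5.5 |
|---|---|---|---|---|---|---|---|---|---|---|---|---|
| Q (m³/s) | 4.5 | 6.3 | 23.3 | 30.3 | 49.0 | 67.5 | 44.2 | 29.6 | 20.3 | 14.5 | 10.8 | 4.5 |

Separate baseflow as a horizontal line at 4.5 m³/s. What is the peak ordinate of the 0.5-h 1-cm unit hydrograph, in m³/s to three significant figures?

U_p ≈ 126 m³/s

Direct runoff: 0.0, 1.8, 18.8, 25.8, 44.5, 63.0, 39.7, 25.1, 15.8, 10.0, 6.3, 0.0 m³/s; ΣQ_DR = 250.8 m³/s, peak = 63.0 m³/s.
Runoff depth d = ΣQ_DR·Δt / A = 250.8 × 1800 / (90.3 km²) = 4.999 mm.
The 1-cm UH is the DRH scaled by (10 mm)/d, so U_p = 63.0 × 10/4.999 = 126 m³/s.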